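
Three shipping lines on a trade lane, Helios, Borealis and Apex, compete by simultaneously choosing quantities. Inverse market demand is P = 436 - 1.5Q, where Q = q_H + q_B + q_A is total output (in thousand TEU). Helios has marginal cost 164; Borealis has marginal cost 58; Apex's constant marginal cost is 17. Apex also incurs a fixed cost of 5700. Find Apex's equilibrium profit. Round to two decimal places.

Helios's profit: π_H = (436 - 1.5Q)q_H - (164q_H). Setting ∂π_H/∂q_H = 0: 272 - 3q_H - (3/2)(q_B + q_A) = 0.
Borealis's profit: π_B = (436 - 1.5Q)q_B - (58q_B). Setting ∂π_B/∂q_B = 0: 378 - 3q_B - (3/2)(q_H + q_A) = 0.
Apex's profit: π_A = (436 - 1.5Q)q_A - (17q_A). Setting ∂π_A/∂q_A = 0: 419 - 3q_A - (3/2)(q_H + q_B) = 0.
Adding the 3 first-order conditions: 1069 − 6Q = 0, so Q = 1069/6.
Back-substituting: q_H = (272 − 1069/4)/(3/2) = 19/6, q_B = (378 − 1069/4)/(3/2) = 443/6, q_A = (419 − 1069/4)/(3/2) = 607/6.
Price P = 436 - (3/2)·(1069/6) = 675/4.
Apex's profit: (675/4 - 17)·(607/6) - 5700 = 9652.0417.

9652.04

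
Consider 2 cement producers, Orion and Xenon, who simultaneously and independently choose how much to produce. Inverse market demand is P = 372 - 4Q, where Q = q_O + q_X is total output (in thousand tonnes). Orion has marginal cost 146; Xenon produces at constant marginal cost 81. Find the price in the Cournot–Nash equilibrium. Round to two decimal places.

Orion's profit: π_O = (372 - 4Q)q_O - (146q_O). Setting ∂π_O/∂q_O = 0: 226 - 8q_O - 4(q_X) = 0.
Xenon's profit: π_X = (372 - 4Q)q_X - (81q_X). Setting ∂π_X/∂q_X = 0: 291 - 8q_X - 4(q_O) = 0.
Best responses: q_O = (226 - 4q_X)/8, q_X = (291 - 4q_O)/8.
Substituting one into the other gives q_O = 161/12 and q_X = 89/3.
Total output Q = 517/12, so price P = 372 - 4·(517/12) = 599/3.

199.67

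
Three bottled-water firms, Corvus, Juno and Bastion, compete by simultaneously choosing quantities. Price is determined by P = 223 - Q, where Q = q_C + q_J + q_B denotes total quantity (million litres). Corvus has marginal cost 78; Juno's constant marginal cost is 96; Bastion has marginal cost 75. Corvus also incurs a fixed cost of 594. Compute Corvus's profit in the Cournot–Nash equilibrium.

1006

Corvus's profit: π_C = (223 - Q)q_C - (78q_C). Setting ∂π_C/∂q_C = 0: 145 - 2q_C - (q_J + q_B) = 0.
Juno's first-order condition: 127 - 2q_J - (q_C + q_B) = 0.
Bastion's profit: π_B = (223 - Q)q_B - (75q_B). Setting ∂π_B/∂q_B = 0: 148 - 2q_B - (q_C + q_J) = 0.
Adding the 3 conditions: 420 − 2Q − 2Q = 0, i.e. Q = 105.
Back-substituting: q_C = (145 − 105) = 40, q_J = (127 − 105) = 22, q_B = (148 − 105) = 43.
Price P = 223 - 105 = 118.
Corvus's profit: (118 - 78)·40 - 594 = 1006.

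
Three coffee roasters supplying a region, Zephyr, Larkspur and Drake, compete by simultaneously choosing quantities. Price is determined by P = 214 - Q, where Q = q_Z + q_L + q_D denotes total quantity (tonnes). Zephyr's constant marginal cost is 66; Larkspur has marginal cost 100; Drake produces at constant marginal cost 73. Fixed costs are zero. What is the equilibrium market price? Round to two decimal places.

113.25

Zephyr's profit: π_Z = (214 - Q)q_Z - (66q_Z). Setting ∂π_Z/∂q_Z = 0: 148 - 2q_Z - (q_L + q_D) = 0.
Larkspur's profit: π_L = (214 - Q)q_L - (100q_L). Setting ∂π_L/∂q_L = 0: 114 - 2q_L - (q_Z + q_D) = 0.
Drake's profit: π_D = (214 - Q)q_D - (73q_D). Setting ∂π_D/∂q_D = 0: 141 - 2q_D - (q_Z + q_L) = 0.
Summing all 3 equations gives 403 − 4Q = 0, hence Q = 403/4.
Back-substituting: q_Z = (148 − 403/4) = 189/4, q_L = (114 − 403/4) = 53/4, q_D = (141 − 403/4) = 161/4.
Total output Q = 403/4, so price P = 214 - 403/4 = 453/4.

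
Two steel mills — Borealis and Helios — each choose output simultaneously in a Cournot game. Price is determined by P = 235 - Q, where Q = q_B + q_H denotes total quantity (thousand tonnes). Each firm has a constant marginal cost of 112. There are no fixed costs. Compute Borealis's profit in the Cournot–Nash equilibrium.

A representative firm's profit is π_i = q_i(235 - Q) - 112q_i.
Setting ∂π_i/∂q_i = 0 with rivals' quantities fixed: 123 - 2q_i - q_j = 0.
By symmetry each firm produces the same amount; substituting q_j = q_i yields q_i = 123/3 = 41.
Price P = 235 - 82 = 153.
Borealis's profit: (153 - 112)·41 = 1681.

1681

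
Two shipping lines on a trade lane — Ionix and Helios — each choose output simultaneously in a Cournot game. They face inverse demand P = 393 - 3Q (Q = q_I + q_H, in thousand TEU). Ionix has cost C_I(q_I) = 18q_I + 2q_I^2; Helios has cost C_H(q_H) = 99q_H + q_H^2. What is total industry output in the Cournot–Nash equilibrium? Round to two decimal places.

Ionix's profit: π_I = (393 - 3Q)q_I - (18q_I + 2q_I²). Setting ∂π_I/∂q_I = 0: 375 - 10q_I - 3(q_H) = 0.
Helios's profit: π_H = (393 - 3Q)q_H - (99q_H + q_H²). Setting ∂π_H/∂q_H = 0: 294 - 8q_H - 3(q_I) = 0.
So q_I = (375 - 3q_H)/10 and q_H = (294 - 3q_I)/8.
Solving the pair: q_I = 29.8310, q_H = 1815/71.
Total output Q = 29.8310 + 1815/71 = 55.3944.

55.39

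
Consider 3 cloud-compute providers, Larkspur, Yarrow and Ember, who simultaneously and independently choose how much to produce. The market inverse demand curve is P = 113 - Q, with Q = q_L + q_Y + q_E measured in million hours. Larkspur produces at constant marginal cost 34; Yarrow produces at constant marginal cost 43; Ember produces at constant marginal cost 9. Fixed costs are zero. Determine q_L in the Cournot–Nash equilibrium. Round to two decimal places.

Larkspur's profit: π_L = (113 - Q)q_L - (34q_L). Setting ∂π_L/∂q_L = 0: 79 - 2q_L - (q_Y + q_E) = 0.
Yarrow's first-order condition: 70 - 2q_Y - (q_L + q_E) = 0.
Ember's first-order condition: 104 - 2q_E - (q_L + q_Y) = 0.
Adding the 3 first-order conditions: 253 − 4Q = 0, so Q = 253/4.
Back-substituting: q_L = (79 − 253/4) = 63/4, q_Y = (70 − 253/4) = 27/4, q_E = (104 − 253/4) = 163/4.

15.75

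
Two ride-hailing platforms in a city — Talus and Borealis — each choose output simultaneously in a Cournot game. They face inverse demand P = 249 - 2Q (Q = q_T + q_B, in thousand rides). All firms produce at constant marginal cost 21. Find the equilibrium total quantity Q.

Each firm earns π_i = (249 - 2Q)q_i - 21q_i.
Setting ∂π_i/∂q_i = 0 with rivals' quantities fixed: 228 - 4q_i - 2q_j = 0.
By symmetry each firm produces the same amount; substituting q_j = q_i yields q_i = 228/6 = 38.
Total output Q = 38 + 38 = 76.

76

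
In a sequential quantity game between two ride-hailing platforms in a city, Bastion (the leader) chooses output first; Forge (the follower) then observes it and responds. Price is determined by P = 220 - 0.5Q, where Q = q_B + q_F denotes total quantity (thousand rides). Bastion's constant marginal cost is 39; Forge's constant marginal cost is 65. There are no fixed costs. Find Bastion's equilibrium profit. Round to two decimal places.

10712.25

The follower Forge best-responds to any q_B: π_F = (220 - 0.5Q)q_F - 65q_F.
Setting the follower's marginal profit to zero, 155 - (1/2)q_B - q_F = 0, i.e. q_F = (155 - (1/2)q_B).
Bastion substitutes q_F(q_B) into its own profit: π_B = q_B(220 - (1/2)q_B - (155 - (1/2)q_B)/2) - 39q_B = (285/2 - (1/4)q_B)q_B - 39q_B.
The leader's first-order condition 207/2 - (1/2)q_B = 0 yields q_B = 207.
Then q_F = (155 - (1/2)·207) = 103/2.
Price P = 220 - (1/2)·(517/2) = 363/4.
Bastion's profit: (363/4 - 39)·207 = 10712.2500.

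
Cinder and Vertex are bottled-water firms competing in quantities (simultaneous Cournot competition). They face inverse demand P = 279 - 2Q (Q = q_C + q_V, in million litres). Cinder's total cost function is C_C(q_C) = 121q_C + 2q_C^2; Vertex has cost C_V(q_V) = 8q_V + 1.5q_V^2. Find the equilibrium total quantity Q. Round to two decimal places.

Cinder's profit: π_C = (279 - 2Q)q_C - (121q_C + 2q_C²). Setting ∂π_C/∂q_C = 0: 158 - 8q_C - 2(q_V) = 0.
Vertex's profit: π_V = (279 - 2Q)q_V - (8q_V + (3/2)q_V²). Setting ∂π_V/∂q_V = 0: 271 - 7q_V - 2(q_C) = 0.
Best responses: q_C = (158 - 2q_V)/8, q_V = (271 - 2q_C)/7.
Solving the pair: q_C = 141/13, q_V = 463/13.
Total output Q = 141/13 + 463/13 = 604/13.

46.46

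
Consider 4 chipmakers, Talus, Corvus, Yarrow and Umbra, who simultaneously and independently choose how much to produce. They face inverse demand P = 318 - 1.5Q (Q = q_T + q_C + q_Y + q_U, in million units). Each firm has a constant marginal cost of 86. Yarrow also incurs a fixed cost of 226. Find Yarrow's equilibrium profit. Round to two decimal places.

1209.31

A representative firm's profit is π_i = q_i(318 - 1.5Q) - 86q_i.
Setting ∂π_i/∂q_i = 0 with rivals' quantities fixed: 232 - 3q_i - (3/2)·Σ_{j≠i} q_j = 0.
With identical firms every q_j equals q_i, so Σ_{j≠i} q_j = 3q_i and 232 = (15/2)q_i, giving q_i = 464/15.
Price P = 318 - (3/2)·(1856/15) = 662/5.
Yarrow's profit: (662/5 - 86)·(464/15) - 226 = 1209.3067.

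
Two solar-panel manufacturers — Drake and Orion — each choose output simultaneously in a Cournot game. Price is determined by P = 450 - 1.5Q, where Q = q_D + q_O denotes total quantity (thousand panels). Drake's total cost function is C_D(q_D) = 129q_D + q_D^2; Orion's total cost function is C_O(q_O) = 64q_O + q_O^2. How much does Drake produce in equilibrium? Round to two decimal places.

Drake's profit: π_D = (450 - 1.5Q)q_D - (129q_D + q_D²). Setting ∂π_D/∂q_D = 0: 321 - 5q_D - (3/2)(q_O) = 0.
Orion's profit: π_O = (450 - 1.5Q)q_O - (64q_O + q_O²). Setting ∂π_O/∂q_O = 0: 386 - 5q_O - (3/2)(q_D) = 0.
Best responses: q_D = (321 - (3/2)q_O)/5, q_O = (386 - (3/2)q_D)/5.
Solving the pair: q_D = 45.0989, q_O = 63.6703.

45.10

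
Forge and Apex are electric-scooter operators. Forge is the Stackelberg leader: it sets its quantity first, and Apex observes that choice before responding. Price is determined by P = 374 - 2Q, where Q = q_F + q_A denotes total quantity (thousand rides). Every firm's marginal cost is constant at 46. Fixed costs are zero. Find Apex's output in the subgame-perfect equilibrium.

The follower Apex best-responds to any q_F: π_A = (374 - 2Q)q_A - 46q_A.
∂π_A/∂q_A = 328 - 2q_F - 4q_A = 0 gives the reaction function q_A = (328 - 2q_F)/4.
The leader anticipates this reaction. Substituting into P = 374 - 2Q gives P = 210 - q_F, so π_F = (210 - q_F)q_F - 46q_F.
The leader's first-order condition 164 - 2q_F = 0 yields q_F = 82.
Then q_A = (328 - 2·82)/4 = 41.

41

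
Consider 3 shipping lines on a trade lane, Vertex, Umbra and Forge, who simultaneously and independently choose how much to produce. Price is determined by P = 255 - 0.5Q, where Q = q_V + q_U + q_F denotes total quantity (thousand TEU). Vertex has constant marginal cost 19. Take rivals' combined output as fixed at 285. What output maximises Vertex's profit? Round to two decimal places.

93.50

With rivals' combined output fixed at 285, Vertex's profit is π_V = (255 - (1/2)·285 - (1/2)q_V)q_V - (19q_V) = (225/2 - (1/2)q_V)q_V - (19q_V).
∂π_V/∂q_V = 187/2 - q_V = 0, so q_V = 187/2.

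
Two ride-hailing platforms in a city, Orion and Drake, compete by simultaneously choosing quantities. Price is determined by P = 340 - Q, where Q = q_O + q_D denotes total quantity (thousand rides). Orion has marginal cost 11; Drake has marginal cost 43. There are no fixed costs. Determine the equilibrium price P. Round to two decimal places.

Orion's profit: π_O = (340 - Q)q_O - (11q_O). Setting ∂π_O/∂q_O = 0: 329 - 2q_O - (q_D) = 0.
Drake's first-order condition: 297 - 2q_D - (q_O) = 0.
Rearranging gives the reaction functions q_O = (329 - q_D)/2 and q_D = (297 - q_O)/2.
Substituting one into the other gives q_O = 361/3 and q_D = 265/3.
Total output Q = 626/3, so price P = 340 - 626/3 = 394/3.

131.33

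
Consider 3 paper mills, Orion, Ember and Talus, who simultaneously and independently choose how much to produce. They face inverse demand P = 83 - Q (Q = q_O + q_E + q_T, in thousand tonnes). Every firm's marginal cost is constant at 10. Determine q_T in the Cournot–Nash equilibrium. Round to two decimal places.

A representative firm's profit is π_i = q_i(83 - Q) - 10q_i.
Setting ∂π_i/∂q_i = 0 with rivals' quantities fixed: 73 - 2q_i - Σ_{j≠i} q_j = 0.
By symmetry each firm produces the same amount; substituting Σ_{j≠i} q_j = 2q_i yields q_i = 73/4.

18.25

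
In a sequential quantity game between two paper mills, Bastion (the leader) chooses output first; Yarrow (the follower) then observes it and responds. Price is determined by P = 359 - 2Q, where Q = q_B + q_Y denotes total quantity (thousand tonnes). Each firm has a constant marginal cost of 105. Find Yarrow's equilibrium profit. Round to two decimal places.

2016.13

Solve by backward induction. Given q_B, the follower Yarrow maximises π_Y = (359 - 2q_B - 2q_Y)q_Y - 105q_Y.
Setting the follower's marginal profit to zero, 254 - 2q_B - 4q_Y = 0, i.e. q_Y = (254 - 2q_B)/4.
Bastion substitutes q_Y(q_B) into its own profit: π_B = q_B(359 - 2q_B - (254 - 2q_B)/2) - 105q_B = (232 - q_B)q_B - 105q_B.
Leader FOC: 127 - 2q_B = 0, so q_B = 127/2.
Then q_Y = (254 - 2·(127/2))/4 = 127/4.
Price P = 359 - 2·(381/4) = 337/2.
Yarrow's profit: (337/2 - 105)·(127/4) = 2016.1250.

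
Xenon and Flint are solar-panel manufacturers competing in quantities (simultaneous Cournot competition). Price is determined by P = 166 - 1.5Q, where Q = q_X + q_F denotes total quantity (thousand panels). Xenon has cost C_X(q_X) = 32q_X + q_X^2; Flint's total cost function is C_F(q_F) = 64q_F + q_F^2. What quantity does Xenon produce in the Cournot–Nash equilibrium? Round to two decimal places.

Xenon's profit: π_X = (166 - 1.5Q)q_X - (32q_X + q_X²). Setting ∂π_X/∂q_X = 0: 134 - 5q_X - (3/2)(q_F) = 0.
Flint's profit: π_F = (166 - 1.5Q)q_F - (64q_F + q_F²). Setting ∂π_F/∂q_F = 0: 102 - 5q_F - (3/2)(q_X) = 0.
Rearranging gives the reaction functions q_X = (134 - (3/2)q_F)/5 and q_F = (102 - (3/2)q_X)/5.
Substituting one into the other gives q_X = 22.7253 and q_F = 1236/91.

22.73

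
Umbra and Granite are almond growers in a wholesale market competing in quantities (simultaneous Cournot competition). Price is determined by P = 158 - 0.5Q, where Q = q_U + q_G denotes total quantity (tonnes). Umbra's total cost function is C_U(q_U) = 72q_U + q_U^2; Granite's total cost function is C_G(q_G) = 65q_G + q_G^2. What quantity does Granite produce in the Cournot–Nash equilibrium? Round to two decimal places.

Umbra's profit: π_U = (158 - 0.5Q)q_U - (72q_U + q_U²). Setting ∂π_U/∂q_U = 0: 86 - 3q_U - (1/2)(q_G) = 0.
Granite's profit: π_G = (158 - 0.5Q)q_G - (65q_G + q_G²). Setting ∂π_G/∂q_G = 0: 93 - 3q_G - (1/2)(q_U) = 0.
Best responses: q_U = (86 - (1/2)q_G)/3, q_G = (93 - (1/2)q_U)/3.
Substituting one into the other gives q_U = 846/35 and q_G = 944/35.

26.97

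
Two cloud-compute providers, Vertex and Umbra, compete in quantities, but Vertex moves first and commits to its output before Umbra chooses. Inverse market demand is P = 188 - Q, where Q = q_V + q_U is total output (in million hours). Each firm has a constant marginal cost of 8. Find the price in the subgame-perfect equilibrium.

The follower Umbra best-responds to any q_V: π_U = (188 - Q)q_U - 8q_U.
Follower FOC: 180 - q_V - 2q_U = 0, so q_U(q_V) = (180 - q_V)/2.
Vertex substitutes q_U(q_V) into its own profit: π_V = q_V(188 - q_V - (180 - q_V)/2) - 8q_V = (98 - (1/2)q_V)q_V - 8q_V.
The leader's first-order condition 90 - q_V = 0 yields q_V = 90.
Then q_U = (180 - 90)/2 = 45.
Total output Q = 135, so price P = 188 - 135 = 53.

53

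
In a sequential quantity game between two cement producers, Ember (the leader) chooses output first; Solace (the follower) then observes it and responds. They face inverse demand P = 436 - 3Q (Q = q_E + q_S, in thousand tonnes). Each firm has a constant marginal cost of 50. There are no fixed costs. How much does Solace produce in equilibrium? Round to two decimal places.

32.17

Solve by backward induction. Given q_E, the follower Solace maximises π_S = (436 - 3q_E - 3q_S)q_S - 50q_S.
Follower FOC: 386 - 3q_E - 6q_S = 0, so q_S(q_E) = (386 - 3q_E)/6.
Ember substitutes q_S(q_E) into its own profit: π_E = q_E(436 - 3q_E - (386 - 3q_E)/2) - 50q_E = (243 - (3/2)q_E)q_E - 50q_E.
The leader's first-order condition 193 - 3q_E = 0 yields q_E = 193/3.
Then q_S = (386 - 3·(193/3))/6 = 193/6.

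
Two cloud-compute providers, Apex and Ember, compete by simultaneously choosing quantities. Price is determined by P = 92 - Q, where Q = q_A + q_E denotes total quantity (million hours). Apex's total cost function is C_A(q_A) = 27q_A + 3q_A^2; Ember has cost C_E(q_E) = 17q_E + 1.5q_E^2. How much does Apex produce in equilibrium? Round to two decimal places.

Apex's profit: π_A = (92 - Q)q_A - (27q_A + 3q_A²). Setting ∂π_A/∂q_A = 0: 65 - 8q_A - (q_E) = 0.
Ember's first-order condition: 75 - 5q_E - (q_A) = 0.
Best responses: q_A = (65 - q_E)/8, q_E = (75 - q_A)/5.
Substituting one into the other gives q_A = 250/39 and q_E = 535/39.

6.41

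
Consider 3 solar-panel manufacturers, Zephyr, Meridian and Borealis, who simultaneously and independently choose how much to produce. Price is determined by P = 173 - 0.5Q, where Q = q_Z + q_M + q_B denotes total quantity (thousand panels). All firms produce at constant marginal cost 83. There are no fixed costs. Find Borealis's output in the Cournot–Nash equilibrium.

A representative firm's profit is π_i = q_i(173 - 0.5Q) - 83q_i.
First-order condition (treating rivals' output as given): 90 - q_i - (1/2)·Σ_{j≠i} q_j = 0.
By symmetry each firm produces the same amount; substituting Σ_{j≠i} q_j = 2q_i yields q_i = 90/2 = 45.

45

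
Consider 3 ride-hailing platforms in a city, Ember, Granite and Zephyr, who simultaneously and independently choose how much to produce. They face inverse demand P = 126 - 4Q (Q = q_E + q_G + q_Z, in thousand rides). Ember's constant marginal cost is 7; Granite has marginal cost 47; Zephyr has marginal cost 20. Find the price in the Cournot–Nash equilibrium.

Ember's profit: π_E = (126 - 4Q)q_E - (7q_E). Setting ∂π_E/∂q_E = 0: 119 - 8q_E - 4(q_G + q_Z) = 0.
Granite's first-order condition: 79 - 8q_G - 4(q_E + q_Z) = 0.
Zephyr's profit: π_Z = (126 - 4Q)q_Z - (20q_Z). Setting ∂π_Z/∂q_Z = 0: 106 - 8q_Z - 4(q_E + q_G) = 0.
Summing all 3 equations gives 304 − 16Q = 0, hence Q = 19.
Back-substituting: q_E = (119 − 76)/4 = 43/4, q_G = (79 − 76)/4 = 3/4, q_Z = (106 − 76)/4 = 15/2.
Total output Q = 19, so price P = 126 - 4·19 = 50.

50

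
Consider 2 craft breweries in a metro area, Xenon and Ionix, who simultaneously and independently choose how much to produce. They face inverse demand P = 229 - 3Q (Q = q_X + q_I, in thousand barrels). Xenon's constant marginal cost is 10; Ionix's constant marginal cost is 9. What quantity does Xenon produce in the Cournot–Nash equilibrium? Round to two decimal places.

Xenon's profit: π_X = (229 - 3Q)q_X - (10q_X). Setting ∂π_X/∂q_X = 0: 219 - 6q_X - 3(q_I) = 0.
Ionix's first-order condition: 220 - 6q_I - 3(q_X) = 0.
So q_X = (219 - 3q_I)/6 and q_I = (220 - 3q_X)/6.
Substituting one into the other gives q_X = 218/9 and q_I = 221/9.

24.22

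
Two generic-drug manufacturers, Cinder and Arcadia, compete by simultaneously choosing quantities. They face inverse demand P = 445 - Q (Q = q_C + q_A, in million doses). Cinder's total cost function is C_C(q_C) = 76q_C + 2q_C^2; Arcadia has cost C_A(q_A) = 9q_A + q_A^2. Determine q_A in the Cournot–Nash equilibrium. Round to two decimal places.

97.70

Cinder's profit: π_C = (445 - Q)q_C - (76q_C + 2q_C²). Setting ∂π_C/∂q_C = 0: 369 - 6q_C - (q_A) = 0.
Arcadia's profit: π_A = (445 - Q)q_A - (9q_A + q_A²). Setting ∂π_A/∂q_A = 0: 436 - 4q_A - (q_C) = 0.
Rearranging gives the reaction functions q_C = (369 - q_A)/6 and q_A = (436 - q_C)/4.
Solving the pair: q_C = 1040/23, q_A = 97.6957.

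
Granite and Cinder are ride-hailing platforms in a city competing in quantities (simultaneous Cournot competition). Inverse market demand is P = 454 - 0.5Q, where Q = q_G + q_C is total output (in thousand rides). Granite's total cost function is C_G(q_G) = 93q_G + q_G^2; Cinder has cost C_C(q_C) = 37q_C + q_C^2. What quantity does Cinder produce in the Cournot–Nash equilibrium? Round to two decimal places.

122.34

Granite's profit: π_G = (454 - 0.5Q)q_G - (93q_G + q_G²). Setting ∂π_G/∂q_G = 0: 361 - 3q_G - (1/2)(q_C) = 0.
Cinder's profit: π_C = (454 - 0.5Q)q_C - (37q_C + q_C²). Setting ∂π_C/∂q_C = 0: 417 - 3q_C - (1/2)(q_G) = 0.
Best responses: q_G = (361 - (1/2)q_C)/3, q_C = (417 - (1/2)q_G)/3.
Solving the pair: q_G = 99.9429, q_C = 122.3429.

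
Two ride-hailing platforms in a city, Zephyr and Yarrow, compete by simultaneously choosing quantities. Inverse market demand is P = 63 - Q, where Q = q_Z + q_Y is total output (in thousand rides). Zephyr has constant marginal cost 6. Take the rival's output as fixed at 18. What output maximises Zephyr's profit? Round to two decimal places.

With the rival's output fixed at 18, Zephyr's profit is π_Z = (63 - 18 - q_Z)q_Z - (6q_Z) = (45 - q_Z)q_Z - (6q_Z).
∂π_Z/∂q_Z = 39 - 2q_Z = 0, so q_Z = 39/2.

19.50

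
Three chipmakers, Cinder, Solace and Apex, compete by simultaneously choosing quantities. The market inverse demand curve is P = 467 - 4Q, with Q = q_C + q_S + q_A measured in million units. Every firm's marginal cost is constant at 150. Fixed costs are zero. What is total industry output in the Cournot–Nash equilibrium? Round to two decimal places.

Each firm earns π_i = (467 - 4Q)q_i - 150q_i.
First-order condition (treating rivals' output as given): 317 - 8q_i - 4·Σ_{j≠i} q_j = 0.
By symmetry each firm produces the same amount; substituting Σ_{j≠i} q_j = 2q_i yields q_i = 317/16.
Total output Q = 317/16 + 317/16 + 317/16 = 951/16.

59.44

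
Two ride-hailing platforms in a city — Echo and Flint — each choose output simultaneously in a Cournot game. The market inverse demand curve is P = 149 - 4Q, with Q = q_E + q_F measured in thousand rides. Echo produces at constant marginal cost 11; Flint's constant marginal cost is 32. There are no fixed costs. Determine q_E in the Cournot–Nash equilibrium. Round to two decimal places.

Echo's profit: π_E = (149 - 4Q)q_E - (11q_E). Setting ∂π_E/∂q_E = 0: 138 - 8q_E - 4(q_F) = 0.
Flint's profit: π_F = (149 - 4Q)q_F - (32q_F). Setting ∂π_F/∂q_F = 0: 117 - 8q_F - 4(q_E) = 0.
Rearranging gives the reaction functions q_E = (138 - 4q_F)/8 and q_F = (117 - 4q_E)/8.
Solving the pair: q_E = 53/4, q_F = 8.

13.25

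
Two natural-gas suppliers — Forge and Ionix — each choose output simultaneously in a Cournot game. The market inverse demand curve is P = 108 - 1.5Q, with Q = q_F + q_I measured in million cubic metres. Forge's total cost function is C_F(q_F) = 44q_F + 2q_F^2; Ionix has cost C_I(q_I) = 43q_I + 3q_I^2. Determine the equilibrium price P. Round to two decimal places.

Forge's profit: π_F = (108 - 1.5Q)q_F - (44q_F + 2q_F²). Setting ∂π_F/∂q_F = 0: 64 - 7q_F - (3/2)(q_I) = 0.
Ionix's first-order condition: 65 - 9q_I - (3/2)(q_F) = 0.
Rearranging gives the reaction functions q_F = (64 - (3/2)q_I)/7 and q_I = (65 - (3/2)q_F)/9.
Substituting one into the other gives q_F = 638/81 and q_I = 5.9095.
Total output Q = 13.7860, so price P = 108 - (3/2)·13.7860 = 87.3210.

87.32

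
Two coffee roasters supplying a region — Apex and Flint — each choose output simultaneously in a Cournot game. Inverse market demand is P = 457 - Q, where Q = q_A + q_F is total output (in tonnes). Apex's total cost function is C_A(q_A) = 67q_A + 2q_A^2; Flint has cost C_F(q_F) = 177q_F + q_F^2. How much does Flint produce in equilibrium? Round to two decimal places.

56.09

Apex's profit: π_A = (457 - Q)q_A - (67q_A + 2q_A²). Setting ∂π_A/∂q_A = 0: 390 - 6q_A - (q_F) = 0.
Flint's first-order condition: 280 - 4q_F - (q_A) = 0.
So q_A = (390 - q_F)/6 and q_F = (280 - q_A)/4.
Substituting one into the other gives q_A = 1280/23 and q_F = 1290/23.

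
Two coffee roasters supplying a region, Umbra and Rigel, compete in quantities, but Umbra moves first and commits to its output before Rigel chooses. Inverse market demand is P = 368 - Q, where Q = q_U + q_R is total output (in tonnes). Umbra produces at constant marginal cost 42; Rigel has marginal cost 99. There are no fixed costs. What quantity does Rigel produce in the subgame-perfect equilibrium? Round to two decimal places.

Solve by backward induction. Given q_U, the follower Rigel maximises π_R = (368 - q_U - q_R)q_R - 99q_R.
∂π_R/∂q_R = 269 - q_U - 2q_R = 0 gives the reaction function q_R = (269 - q_U)/2.
Umbra substitutes q_R(q_U) into its own profit: π_U = q_U(368 - q_U - (269 - q_U)/2) - 42q_U = (467/2 - (1/2)q_U)q_U - 42q_U.
Maximising: ∂π_U/∂q_U = 383/2 - q_U = 0, giving q_U = 383/2.
Then q_R = (269 - 383/2)/2 = 155/4.

38.75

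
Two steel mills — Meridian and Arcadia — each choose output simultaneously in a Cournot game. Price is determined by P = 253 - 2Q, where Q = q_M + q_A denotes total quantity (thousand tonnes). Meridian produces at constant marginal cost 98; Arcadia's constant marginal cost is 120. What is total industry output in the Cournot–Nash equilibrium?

Meridian's profit: π_M = (253 - 2Q)q_M - (98q_M). Setting ∂π_M/∂q_M = 0: 155 - 4q_M - 2(q_A) = 0.
Arcadia's first-order condition: 133 - 4q_A - 2(q_M) = 0.
Rearranging gives the reaction functions q_M = (155 - 2q_A)/4 and q_A = (133 - 2q_M)/4.
Solving the pair: q_M = 59/2, q_A = 37/2.
Total output Q = 59/2 + 37/2 = 48.

48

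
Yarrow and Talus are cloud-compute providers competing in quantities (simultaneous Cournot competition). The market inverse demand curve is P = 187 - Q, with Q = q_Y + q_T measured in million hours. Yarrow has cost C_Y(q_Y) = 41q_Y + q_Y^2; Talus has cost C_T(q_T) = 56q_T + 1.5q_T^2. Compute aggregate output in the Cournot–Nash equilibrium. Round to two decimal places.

Yarrow's profit: π_Y = (187 - Q)q_Y - (41q_Y + q_Y²). Setting ∂π_Y/∂q_Y = 0: 146 - 4q_Y - (q_T) = 0.
Talus's profit: π_T = (187 - Q)q_T - (56q_T + (3/2)q_T²). Setting ∂π_T/∂q_T = 0: 131 - 5q_T - (q_Y) = 0.
Best responses: q_Y = (146 - q_T)/4, q_T = (131 - q_Y)/5.
Substituting one into the other gives q_Y = 599/19 and q_T = 378/19.
Total output Q = 599/19 + 378/19 = 977/19.

51.42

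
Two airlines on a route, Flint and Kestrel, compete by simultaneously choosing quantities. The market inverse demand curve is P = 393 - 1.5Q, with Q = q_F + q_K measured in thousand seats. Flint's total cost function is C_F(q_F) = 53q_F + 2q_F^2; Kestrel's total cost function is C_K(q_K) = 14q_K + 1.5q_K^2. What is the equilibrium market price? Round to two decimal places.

Flint's profit: π_F = (393 - 1.5Q)q_F - (53q_F + 2q_F²). Setting ∂π_F/∂q_F = 0: 340 - 7q_F - (3/2)(q_K) = 0.
Kestrel's first-order condition: 379 - 6q_K - (3/2)(q_F) = 0.
Best responses: q_F = (340 - (3/2)q_K)/7, q_K = (379 - (3/2)q_F)/6.
Solving the pair: q_F = 1962/53, q_K = 53.9119.
Total output Q = 90.9308, so price P = 393 - (3/2)·90.9308 = 256.6038.

256.60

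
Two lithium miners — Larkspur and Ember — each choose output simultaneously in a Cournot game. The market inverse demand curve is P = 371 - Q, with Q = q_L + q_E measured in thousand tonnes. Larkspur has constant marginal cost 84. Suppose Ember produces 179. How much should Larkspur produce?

54

With the rival's output fixed at 179, Larkspur's profit is π_L = (371 - 179 - q_L)q_L - (84q_L) = (192 - q_L)q_L - (84q_L).
∂π_L/∂q_L = 108 - 2q_L = 0, so q_L = 54.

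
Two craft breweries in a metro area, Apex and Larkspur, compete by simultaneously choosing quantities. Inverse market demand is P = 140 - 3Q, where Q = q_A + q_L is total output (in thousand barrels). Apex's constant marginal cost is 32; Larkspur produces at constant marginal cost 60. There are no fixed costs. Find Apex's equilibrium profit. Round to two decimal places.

Apex's profit: π_A = (140 - 3Q)q_A - (32q_A). Setting ∂π_A/∂q_A = 0: 108 - 6q_A - 3(q_L) = 0.
Larkspur's profit: π_L = (140 - 3Q)q_L - (60q_L). Setting ∂π_L/∂q_L = 0: 80 - 6q_L - 3(q_A) = 0.
Best responses: q_A = (108 - 3q_L)/6, q_L = (80 - 3q_A)/6.
Substituting one into the other gives q_A = 136/9 and q_L = 52/9.
Price P = 140 - 3·(188/9) = 232/3.
Apex's profit: (232/3 - 32)·(136/9) = 685.0370.

685.04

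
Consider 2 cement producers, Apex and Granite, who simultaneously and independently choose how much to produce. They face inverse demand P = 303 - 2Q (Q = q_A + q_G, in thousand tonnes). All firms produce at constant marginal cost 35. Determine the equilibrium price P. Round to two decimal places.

124.33

Each firm earns π_i = (303 - 2Q)q_i - 35q_i.
First-order condition (treating rivals' output as given): 268 - 4q_i - 2q_j = 0.
With identical firms every q_j equals q_i, so q_j = q_i and 268 = 6q_i, giving q_i = 134/3.
Total output Q = 268/3, so price P = 303 - 2·(268/3) = 373/3.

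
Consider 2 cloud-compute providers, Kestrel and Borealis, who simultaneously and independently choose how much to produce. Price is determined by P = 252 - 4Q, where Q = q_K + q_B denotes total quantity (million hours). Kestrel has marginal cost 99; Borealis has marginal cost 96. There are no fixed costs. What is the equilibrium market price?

149

Kestrel's profit: π_K = (252 - 4Q)q_K - (99q_K). Setting ∂π_K/∂q_K = 0: 153 - 8q_K - 4(q_B) = 0.
Borealis's profit: π_B = (252 - 4Q)q_B - (96q_B). Setting ∂π_B/∂q_B = 0: 156 - 8q_B - 4(q_K) = 0.
Best responses: q_K = (153 - 4q_B)/8, q_B = (156 - 4q_K)/8.
Substituting one into the other gives q_K = 25/2 and q_B = 53/4.
Total output Q = 103/4, so price P = 252 - 4·(103/4) = 149.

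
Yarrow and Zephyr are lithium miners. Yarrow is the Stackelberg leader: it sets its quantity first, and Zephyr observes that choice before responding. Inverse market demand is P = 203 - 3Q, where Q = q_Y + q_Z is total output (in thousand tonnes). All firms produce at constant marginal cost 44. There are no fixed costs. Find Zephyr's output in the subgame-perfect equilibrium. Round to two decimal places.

13.25

The follower Zephyr best-responds to any q_Y: π_Z = (203 - 3Q)q_Z - 44q_Z.
∂π_Z/∂q_Z = 159 - 3q_Y - 6q_Z = 0 gives the reaction function q_Z = (159 - 3q_Y)/6.
The leader anticipates this reaction. Substituting into P = 203 - 3Q gives P = 247/2 - (3/2)q_Y, so π_Y = (247/2 - (3/2)q_Y)q_Y - 44q_Y.
Leader FOC: 159/2 - 3q_Y = 0, so q_Y = 53/2.
Then q_Z = (159 - 3·(53/2))/6 = 53/4.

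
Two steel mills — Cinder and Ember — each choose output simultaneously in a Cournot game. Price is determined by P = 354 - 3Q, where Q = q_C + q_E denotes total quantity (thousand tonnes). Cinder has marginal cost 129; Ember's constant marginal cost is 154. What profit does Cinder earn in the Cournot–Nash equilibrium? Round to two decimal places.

Cinder's profit: π_C = (354 - 3Q)q_C - (129q_C). Setting ∂π_C/∂q_C = 0: 225 - 6q_C - 3(q_E) = 0.
Ember's profit: π_E = (354 - 3Q)q_E - (154q_E). Setting ∂π_E/∂q_E = 0: 200 - 6q_E - 3(q_C) = 0.
So q_C = (225 - 3q_E)/6 and q_E = (200 - 3q_C)/6.
Solving the pair: q_C = 250/9, q_E = 175/9.
Price P = 354 - 3·(425/9) = 637/3.
Cinder's profit: (637/3 - 129)·(250/9) = 2314.8148.

2314.81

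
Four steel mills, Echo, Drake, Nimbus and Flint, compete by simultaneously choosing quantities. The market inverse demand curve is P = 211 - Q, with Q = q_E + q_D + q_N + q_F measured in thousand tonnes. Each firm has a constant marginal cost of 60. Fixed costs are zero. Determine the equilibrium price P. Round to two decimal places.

90.20

A representative firm's profit is π_i = q_i(211 - Q) - 60q_i.
Setting ∂π_i/∂q_i = 0 with rivals' quantities fixed: 151 - 2q_i - Σ_{j≠i} q_j = 0.
By symmetry each firm produces the same amount; substituting Σ_{j≠i} q_j = 3q_i yields q_i = 151/5.
Total output Q = 604/5, so price P = 211 - 604/5 = 451/5.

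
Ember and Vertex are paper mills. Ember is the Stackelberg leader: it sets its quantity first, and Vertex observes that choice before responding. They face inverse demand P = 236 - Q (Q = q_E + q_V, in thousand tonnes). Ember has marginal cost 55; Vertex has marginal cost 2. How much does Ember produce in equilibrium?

64

Solve by backward induction. Given q_E, the follower Vertex maximises π_V = (236 - q_E - q_V)q_V - 2q_V.
Follower FOC: 234 - q_E - 2q_V = 0, so q_V(q_E) = (234 - q_E)/2.
The leader anticipates this reaction. Substituting into P = 236 - Q gives P = 119 - (1/2)q_E, so π_E = (119 - (1/2)q_E)q_E - 55q_E.
Maximising: ∂π_E/∂q_E = 64 - q_E = 0, giving q_E = 64.
Then q_V = (234 - 64)/2 = 85.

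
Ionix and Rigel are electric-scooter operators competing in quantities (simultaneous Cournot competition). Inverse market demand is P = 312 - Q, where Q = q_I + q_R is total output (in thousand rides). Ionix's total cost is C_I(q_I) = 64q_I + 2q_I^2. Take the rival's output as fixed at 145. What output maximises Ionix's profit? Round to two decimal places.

17.17

With the rival's output fixed at 145, Ionix's profit is π_I = (312 - 145 - q_I)q_I - (64q_I + 2q_I²) = (167 - q_I)q_I - (64q_I + 2q_I²).
∂π_I/∂q_I = 103 - 6q_I = 0, so q_I = 103/6.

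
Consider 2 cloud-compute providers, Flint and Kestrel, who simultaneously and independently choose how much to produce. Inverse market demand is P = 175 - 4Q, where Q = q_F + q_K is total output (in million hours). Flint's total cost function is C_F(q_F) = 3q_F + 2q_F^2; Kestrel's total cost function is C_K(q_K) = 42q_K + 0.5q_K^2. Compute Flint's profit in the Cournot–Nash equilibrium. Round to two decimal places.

Flint's profit: π_F = (175 - 4Q)q_F - (3q_F + 2q_F²). Setting ∂π_F/∂q_F = 0: 172 - 12q_F - 4(q_K) = 0.
Kestrel's first-order condition: 133 - 9q_K - 4(q_F) = 0.
Rearranging gives the reaction functions q_F = (172 - 4q_K)/12 and q_K = (133 - 4q_F)/9.
Substituting one into the other gives q_F = 254/23 and q_K = 227/23.
Price P = 175 - 4·(481/23) = 91.3478.
Flint's profit: 91.3478·(254/23) - 3·(254/23) - 2(254/23)² = 731.7505.

731.75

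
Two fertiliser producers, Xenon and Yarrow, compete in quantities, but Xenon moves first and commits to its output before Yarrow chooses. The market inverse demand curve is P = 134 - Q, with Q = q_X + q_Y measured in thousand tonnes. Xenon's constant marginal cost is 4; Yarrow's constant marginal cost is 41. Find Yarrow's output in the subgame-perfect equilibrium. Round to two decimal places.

4.75

The follower Yarrow best-responds to any q_X: π_Y = (134 - Q)q_Y - 41q_Y.
Follower FOC: 93 - q_X - 2q_Y = 0, so q_Y(q_X) = (93 - q_X)/2.
The leader anticipates this reaction. Substituting into P = 134 - Q gives P = 175/2 - (1/2)q_X, so π_X = (175/2 - (1/2)q_X)q_X - 4q_X.
Maximising: ∂π_X/∂q_X = 167/2 - q_X = 0, giving q_X = 167/2.
Then q_Y = (93 - 167/2)/2 = 19/4.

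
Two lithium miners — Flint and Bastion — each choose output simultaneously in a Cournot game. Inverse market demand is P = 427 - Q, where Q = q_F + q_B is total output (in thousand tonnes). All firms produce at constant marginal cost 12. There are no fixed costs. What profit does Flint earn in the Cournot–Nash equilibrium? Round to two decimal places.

19136.11

A representative firm's profit is π_i = q_i(427 - Q) - 12q_i.
First-order condition (treating rivals' output as given): 415 - 2q_i - q_j = 0.
By symmetry each firm produces the same amount; substituting q_j = q_i yields q_i = 415/3.
Price P = 427 - 830/3 = 451/3.
Flint's profit: (451/3 - 12)·(415/3) = 19136.1111.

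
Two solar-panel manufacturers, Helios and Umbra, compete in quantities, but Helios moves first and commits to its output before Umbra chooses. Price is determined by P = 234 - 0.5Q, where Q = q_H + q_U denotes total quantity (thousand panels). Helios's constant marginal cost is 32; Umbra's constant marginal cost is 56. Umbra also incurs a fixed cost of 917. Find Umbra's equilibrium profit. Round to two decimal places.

1195.50

Solve by backward induction. Given q_H, the follower Umbra maximises π_U = (234 - (1/2)q_H - (1/2)q_U)q_U - 56q_U.
Setting the follower's marginal profit to zero, 178 - (1/2)q_H - q_U = 0, i.e. q_U = (178 - (1/2)q_H).
Helios substitutes q_U(q_H) into its own profit: π_H = q_H(234 - (1/2)q_H - (178 - (1/2)q_H)/2) - 32q_H = (145 - (1/4)q_H)q_H - 32q_H.
Leader FOC: 113 - (1/2)q_H = 0, so q_H = 226.
Then q_U = (178 - (1/2)·226) = 65.
Price P = 234 - (1/2)·291 = 177/2.
Umbra's profit: (177/2 - 56)·65 - 917 = 1195.5000.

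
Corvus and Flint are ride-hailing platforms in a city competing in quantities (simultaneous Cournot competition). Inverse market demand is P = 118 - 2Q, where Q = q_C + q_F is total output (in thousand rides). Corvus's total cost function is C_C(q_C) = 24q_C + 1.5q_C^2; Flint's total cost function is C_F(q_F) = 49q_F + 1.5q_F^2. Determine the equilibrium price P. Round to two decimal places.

Corvus's profit: π_C = (118 - 2Q)q_C - (24q_C + (3/2)q_C²). Setting ∂π_C/∂q_C = 0: 94 - 7q_C - 2(q_F) = 0.
Flint's first-order condition: 69 - 7q_F - 2(q_C) = 0.
So q_C = (94 - 2q_F)/7 and q_F = (69 - 2q_C)/7.
Solving the pair: q_C = 104/9, q_F = 59/9.
Total output Q = 163/9, so price P = 118 - 2·(163/9) = 736/9.

81.78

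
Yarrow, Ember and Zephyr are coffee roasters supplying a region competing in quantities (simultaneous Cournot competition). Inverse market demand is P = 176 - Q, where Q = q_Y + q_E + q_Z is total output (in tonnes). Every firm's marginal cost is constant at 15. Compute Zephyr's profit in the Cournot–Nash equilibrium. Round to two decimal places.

Each firm earns π_i = (176 - Q)q_i - 15q_i.
Setting ∂π_i/∂q_i = 0 with rivals' quantities fixed: 161 - 2q_i - Σ_{j≠i} q_j = 0.
With identical firms every q_j equals q_i, so Σ_{j≠i} q_j = 2q_i and 161 = 4q_i, giving q_i = 161/4.
Price P = 176 - 483/4 = 221/4.
Zephyr's profit: (221/4 - 15)·(161/4) = 1620.0625.

1620.06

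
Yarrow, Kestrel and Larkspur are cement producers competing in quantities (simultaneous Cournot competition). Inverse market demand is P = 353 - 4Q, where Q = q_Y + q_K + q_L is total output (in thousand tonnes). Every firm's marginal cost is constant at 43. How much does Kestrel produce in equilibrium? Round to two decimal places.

19.38

Each firm earns π_i = (353 - 4Q)q_i - 43q_i.
First-order condition (treating rivals' output as given): 310 - 8q_i - 4·Σ_{j≠i} q_j = 0.
With identical firms every q_j equals q_i, so Σ_{j≠i} q_j = 2q_i and 310 = 16q_i, giving q_i = 155/8.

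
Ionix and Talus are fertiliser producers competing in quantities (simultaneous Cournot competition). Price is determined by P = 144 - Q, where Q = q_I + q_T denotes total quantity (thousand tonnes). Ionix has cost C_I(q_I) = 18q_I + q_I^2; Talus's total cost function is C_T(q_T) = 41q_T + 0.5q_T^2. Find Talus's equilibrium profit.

Ionix's profit: π_I = (144 - Q)q_I - (18q_I + q_I²). Setting ∂π_I/∂q_I = 0: 126 - 4q_I - (q_T) = 0.
Talus's first-order condition: 103 - 3q_T - (q_I) = 0.
So q_I = (126 - q_T)/4 and q_T = (103 - q_I)/3.
Solving the pair: q_I = 25, q_T = 26.
Price P = 144 - 51 = 93.
Talus's profit: 93·26 - 41·26 - (1/2)·26² = 1014.

1014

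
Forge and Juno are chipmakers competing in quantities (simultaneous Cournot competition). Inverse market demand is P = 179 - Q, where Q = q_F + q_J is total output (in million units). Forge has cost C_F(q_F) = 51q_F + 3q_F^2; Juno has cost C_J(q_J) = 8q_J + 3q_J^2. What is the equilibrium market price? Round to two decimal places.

145.78

Forge's profit: π_F = (179 - Q)q_F - (51q_F + 3q_F²). Setting ∂π_F/∂q_F = 0: 128 - 8q_F - (q_J) = 0.
Juno's first-order condition: 171 - 8q_J - (q_F) = 0.
Best responses: q_F = (128 - q_J)/8, q_J = (171 - q_F)/8.
Substituting one into the other gives q_F = 853/63 and q_J = 1240/63.
Total output Q = 299/9, so price P = 179 - 299/9 = 1312/9.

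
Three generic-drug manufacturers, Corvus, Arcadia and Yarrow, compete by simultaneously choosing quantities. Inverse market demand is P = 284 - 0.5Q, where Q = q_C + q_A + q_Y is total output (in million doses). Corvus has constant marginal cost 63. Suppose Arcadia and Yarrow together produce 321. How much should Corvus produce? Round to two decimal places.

60.50

With rivals' combined output fixed at 321, Corvus's profit is π_C = (284 - (1/2)·321 - (1/2)q_C)q_C - (63q_C) = (247/2 - (1/2)q_C)q_C - (63q_C).
∂π_C/∂q_C = 121/2 - q_C = 0, so q_C = 121/2.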